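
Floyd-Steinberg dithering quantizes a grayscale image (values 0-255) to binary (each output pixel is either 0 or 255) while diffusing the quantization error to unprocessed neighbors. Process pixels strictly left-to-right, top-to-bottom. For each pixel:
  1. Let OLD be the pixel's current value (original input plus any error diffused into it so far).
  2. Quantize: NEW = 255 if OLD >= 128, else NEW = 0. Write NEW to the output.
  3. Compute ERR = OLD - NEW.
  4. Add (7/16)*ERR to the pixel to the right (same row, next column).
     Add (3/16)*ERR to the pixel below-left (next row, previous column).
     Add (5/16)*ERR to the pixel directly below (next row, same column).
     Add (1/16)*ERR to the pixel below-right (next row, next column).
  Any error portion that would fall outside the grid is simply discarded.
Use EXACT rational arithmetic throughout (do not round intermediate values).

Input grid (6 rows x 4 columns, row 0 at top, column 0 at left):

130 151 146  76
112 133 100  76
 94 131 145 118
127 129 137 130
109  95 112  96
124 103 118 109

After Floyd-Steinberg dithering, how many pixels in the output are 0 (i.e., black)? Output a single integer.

(0,0): OLD=130 → NEW=255, ERR=-125
(0,1): OLD=1541/16 → NEW=0, ERR=1541/16
(0,2): OLD=48163/256 → NEW=255, ERR=-17117/256
(0,3): OLD=191477/4096 → NEW=0, ERR=191477/4096
(1,0): OLD=23295/256 → NEW=0, ERR=23295/256
(1,1): OLD=373881/2048 → NEW=255, ERR=-148359/2048
(1,2): OLD=4076141/65536 → NEW=0, ERR=4076141/65536
(1,3): OLD=119160971/1048576 → NEW=0, ERR=119160971/1048576
(2,0): OLD=3566915/32768 → NEW=0, ERR=3566915/32768
(2,1): OLD=181754769/1048576 → NEW=255, ERR=-85632111/1048576
(2,2): OLD=305110741/2097152 → NEW=255, ERR=-229663019/2097152
(2,3): OLD=3673828065/33554432 → NEW=0, ERR=3673828065/33554432
(3,0): OLD=2444516499/16777216 → NEW=255, ERR=-1833673581/16777216
(3,1): OLD=11256237901/268435456 → NEW=0, ERR=11256237901/268435456
(3,2): OLD=586469905843/4294967296 → NEW=255, ERR=-508746754637/4294967296
(3,3): OLD=7253204791909/68719476736 → NEW=0, ERR=7253204791909/68719476736
(4,0): OLD=355226262487/4294967296 → NEW=0, ERR=355226262487/4294967296
(4,1): OLD=3959886229381/34359738368 → NEW=0, ERR=3959886229381/34359738368
(4,2): OLD=162525180429669/1099511627776 → NEW=255, ERR=-117850284653211/1099511627776
(4,3): OLD=1313915081857107/17592186044416 → NEW=0, ERR=1313915081857107/17592186044416
(5,0): OLD=94258430109735/549755813888 → NEW=255, ERR=-45929302431705/549755813888
(5,1): OLD=1539953794468977/17592186044416 → NEW=0, ERR=1539953794468977/17592186044416
(5,2): OLD=1266715876121805/8796093022208 → NEW=255, ERR=-976287844541235/8796093022208
(5,3): OLD=21696713492718373/281474976710656 → NEW=0, ERR=21696713492718373/281474976710656
Output grid:
  Row 0: #.#.  (2 black, running=2)
  Row 1: .#..  (3 black, running=5)
  Row 2: .##.  (2 black, running=7)
  Row 3: #.#.  (2 black, running=9)
  Row 4: ..#.  (3 black, running=12)
  Row 5: #.#.  (2 black, running=14)

Answer: 14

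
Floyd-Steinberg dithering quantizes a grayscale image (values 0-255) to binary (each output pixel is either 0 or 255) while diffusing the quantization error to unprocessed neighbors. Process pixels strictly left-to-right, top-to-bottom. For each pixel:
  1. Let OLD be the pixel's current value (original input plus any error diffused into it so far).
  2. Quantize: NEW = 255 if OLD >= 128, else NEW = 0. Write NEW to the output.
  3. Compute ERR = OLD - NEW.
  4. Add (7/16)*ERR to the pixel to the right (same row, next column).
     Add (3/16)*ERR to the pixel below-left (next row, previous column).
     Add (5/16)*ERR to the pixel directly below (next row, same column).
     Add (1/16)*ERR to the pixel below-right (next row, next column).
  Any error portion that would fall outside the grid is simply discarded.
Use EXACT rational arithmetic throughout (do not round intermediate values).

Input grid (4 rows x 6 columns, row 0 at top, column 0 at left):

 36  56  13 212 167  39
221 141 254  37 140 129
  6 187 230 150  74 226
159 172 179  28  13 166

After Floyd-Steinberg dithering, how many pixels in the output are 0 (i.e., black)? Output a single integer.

(0,0): OLD=36 → NEW=0, ERR=36
(0,1): OLD=287/4 → NEW=0, ERR=287/4
(0,2): OLD=2841/64 → NEW=0, ERR=2841/64
(0,3): OLD=236975/1024 → NEW=255, ERR=-24145/1024
(0,4): OLD=2567113/16384 → NEW=255, ERR=-1610807/16384
(0,5): OLD=-1052033/262144 → NEW=0, ERR=-1052033/262144
(1,0): OLD=15725/64 → NEW=255, ERR=-595/64
(1,1): OLD=87003/512 → NEW=255, ERR=-43557/512
(1,2): OLD=3780055/16384 → NEW=255, ERR=-397865/16384
(1,3): OLD=219387/65536 → NEW=0, ERR=219387/65536
(1,4): OLD=455143617/4194304 → NEW=0, ERR=455143617/4194304
(1,5): OLD=11346519543/67108864 → NEW=255, ERR=-5766240777/67108864
(2,0): OLD=-105319/8192 → NEW=0, ERR=-105319/8192
(2,1): OLD=39231427/262144 → NEW=255, ERR=-27615293/262144
(2,2): OLD=719885129/4194304 → NEW=255, ERR=-349662391/4194304
(2,3): OLD=4476237057/33554432 → NEW=255, ERR=-4080143103/33554432
(2,4): OLD=41672310851/1073741824 → NEW=0, ERR=41672310851/1073741824
(2,5): OLD=3829574115333/17179869184 → NEW=255, ERR=-551292526587/17179869184
(3,0): OLD=567197417/4194304 → NEW=255, ERR=-502350103/4194304
(3,1): OLD=2357069973/33554432 → NEW=0, ERR=2357069973/33554432
(3,2): OLD=41418850303/268435456 → NEW=255, ERR=-27032190977/268435456
(3,3): OLD=-893184546227/17179869184 → NEW=0, ERR=-893184546227/17179869184
(3,4): OLD=-1544002506867/137438953472 → NEW=0, ERR=-1544002506867/137438953472
(3,5): OLD=337512197599011/2199023255552 → NEW=255, ERR=-223238732566749/2199023255552
Output grid:
  Row 0: ...##.  (4 black, running=4)
  Row 1: ###..#  (2 black, running=6)
  Row 2: .###.#  (2 black, running=8)
  Row 3: #.#..#  (3 black, running=11)

Answer: 11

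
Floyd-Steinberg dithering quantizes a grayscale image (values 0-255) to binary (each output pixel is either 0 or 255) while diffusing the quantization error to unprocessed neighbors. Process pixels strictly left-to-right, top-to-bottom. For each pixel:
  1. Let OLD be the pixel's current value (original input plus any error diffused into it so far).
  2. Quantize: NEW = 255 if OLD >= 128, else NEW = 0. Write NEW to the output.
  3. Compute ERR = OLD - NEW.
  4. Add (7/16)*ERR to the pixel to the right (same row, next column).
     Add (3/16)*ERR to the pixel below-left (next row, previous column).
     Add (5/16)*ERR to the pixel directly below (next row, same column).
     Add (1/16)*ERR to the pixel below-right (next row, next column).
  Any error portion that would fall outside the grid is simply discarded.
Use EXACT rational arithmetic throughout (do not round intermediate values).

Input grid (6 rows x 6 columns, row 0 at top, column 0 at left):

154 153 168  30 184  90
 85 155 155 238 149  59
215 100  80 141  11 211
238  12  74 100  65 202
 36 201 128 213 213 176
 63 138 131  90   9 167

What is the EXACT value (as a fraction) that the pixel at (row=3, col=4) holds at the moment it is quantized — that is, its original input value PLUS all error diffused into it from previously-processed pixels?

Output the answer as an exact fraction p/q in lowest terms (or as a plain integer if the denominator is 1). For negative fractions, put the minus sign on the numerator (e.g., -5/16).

Answer: 61526572827415/549755813888

Derivation:
(0,0): OLD=154 → NEW=255, ERR=-101
(0,1): OLD=1741/16 → NEW=0, ERR=1741/16
(0,2): OLD=55195/256 → NEW=255, ERR=-10085/256
(0,3): OLD=52285/4096 → NEW=0, ERR=52285/4096
(0,4): OLD=12424619/65536 → NEW=255, ERR=-4287061/65536
(0,5): OLD=64362413/1048576 → NEW=0, ERR=64362413/1048576
(1,0): OLD=18903/256 → NEW=0, ERR=18903/256
(1,1): OLD=425185/2048 → NEW=255, ERR=-97055/2048
(1,2): OLD=8595061/65536 → NEW=255, ERR=-8116619/65536
(1,3): OLD=45371153/262144 → NEW=255, ERR=-21475567/262144
(1,4): OLD=1761996627/16777216 → NEW=0, ERR=1761996627/16777216
(1,5): OLD=32223173717/268435456 → NEW=0, ERR=32223173717/268435456
(2,0): OLD=7510075/32768 → NEW=255, ERR=-845765/32768
(2,1): OLD=57977401/1048576 → NEW=0, ERR=57977401/1048576
(2,2): OLD=791290603/16777216 → NEW=0, ERR=791290603/16777216
(2,3): OLD=19862193747/134217728 → NEW=255, ERR=-14363326893/134217728
(2,4): OLD=61796334457/4294967296 → NEW=0, ERR=61796334457/4294967296
(2,5): OLD=17961308966367/68719476736 → NEW=255, ERR=437842398687/68719476736
(3,0): OLD=4031587211/16777216 → NEW=255, ERR=-246602869/16777216
(3,1): OLD=4037018799/134217728 → NEW=0, ERR=4037018799/134217728
(3,2): OLD=91577836157/1073741824 → NEW=0, ERR=91577836157/1073741824
(3,3): OLD=7525954180855/68719476736 → NEW=0, ERR=7525954180855/68719476736
(3,4): OLD=61526572827415/549755813888 → NEW=0, ERR=61526572827415/549755813888
Target (3,4): original=65, with diffused error = 61526572827415/549755813888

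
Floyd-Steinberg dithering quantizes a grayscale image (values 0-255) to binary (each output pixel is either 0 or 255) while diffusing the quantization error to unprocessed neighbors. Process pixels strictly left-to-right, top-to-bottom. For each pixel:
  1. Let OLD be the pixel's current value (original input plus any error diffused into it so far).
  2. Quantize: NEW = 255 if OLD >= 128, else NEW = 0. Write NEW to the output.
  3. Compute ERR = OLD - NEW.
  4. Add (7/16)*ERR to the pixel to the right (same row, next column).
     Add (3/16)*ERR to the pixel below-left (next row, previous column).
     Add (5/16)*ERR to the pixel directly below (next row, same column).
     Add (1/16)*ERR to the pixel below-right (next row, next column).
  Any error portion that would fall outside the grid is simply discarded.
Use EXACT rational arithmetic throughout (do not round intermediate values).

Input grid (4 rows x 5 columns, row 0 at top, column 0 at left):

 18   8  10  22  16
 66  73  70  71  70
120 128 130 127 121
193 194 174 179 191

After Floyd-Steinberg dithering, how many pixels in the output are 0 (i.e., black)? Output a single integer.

Answer: 11

Derivation:
(0,0): OLD=18 → NEW=0, ERR=18
(0,1): OLD=127/8 → NEW=0, ERR=127/8
(0,2): OLD=2169/128 → NEW=0, ERR=2169/128
(0,3): OLD=60239/2048 → NEW=0, ERR=60239/2048
(0,4): OLD=945961/32768 → NEW=0, ERR=945961/32768
(1,0): OLD=9549/128 → NEW=0, ERR=9549/128
(1,1): OLD=117659/1024 → NEW=0, ERR=117659/1024
(1,2): OLD=4327735/32768 → NEW=255, ERR=-4028105/32768
(1,3): OLD=4309995/131072 → NEW=0, ERR=4309995/131072
(1,4): OLD=199745121/2097152 → NEW=0, ERR=199745121/2097152
(2,0): OLD=2701017/16384 → NEW=255, ERR=-1476903/16384
(2,1): OLD=55617891/524288 → NEW=0, ERR=55617891/524288
(2,2): OLD=1269557225/8388608 → NEW=255, ERR=-869537815/8388608
(2,3): OLD=13703831723/134217728 → NEW=0, ERR=13703831723/134217728
(2,4): OLD=424104217069/2147483648 → NEW=255, ERR=-123504113171/2147483648
(3,0): OLD=1549550537/8388608 → NEW=255, ERR=-589544503/8388608
(3,1): OLD=11498035605/67108864 → NEW=255, ERR=-5614724715/67108864
(3,2): OLD=280842658807/2147483648 → NEW=255, ERR=-266765671433/2147483648
(3,3): OLD=598278248191/4294967296 → NEW=255, ERR=-496938412289/4294967296
(3,4): OLD=8850332653979/68719476736 → NEW=255, ERR=-8673133913701/68719476736
Output grid:
  Row 0: .....  (5 black, running=5)
  Row 1: ..#..  (4 black, running=9)
  Row 2: #.#.#  (2 black, running=11)
  Row 3: #####  (0 black, running=11)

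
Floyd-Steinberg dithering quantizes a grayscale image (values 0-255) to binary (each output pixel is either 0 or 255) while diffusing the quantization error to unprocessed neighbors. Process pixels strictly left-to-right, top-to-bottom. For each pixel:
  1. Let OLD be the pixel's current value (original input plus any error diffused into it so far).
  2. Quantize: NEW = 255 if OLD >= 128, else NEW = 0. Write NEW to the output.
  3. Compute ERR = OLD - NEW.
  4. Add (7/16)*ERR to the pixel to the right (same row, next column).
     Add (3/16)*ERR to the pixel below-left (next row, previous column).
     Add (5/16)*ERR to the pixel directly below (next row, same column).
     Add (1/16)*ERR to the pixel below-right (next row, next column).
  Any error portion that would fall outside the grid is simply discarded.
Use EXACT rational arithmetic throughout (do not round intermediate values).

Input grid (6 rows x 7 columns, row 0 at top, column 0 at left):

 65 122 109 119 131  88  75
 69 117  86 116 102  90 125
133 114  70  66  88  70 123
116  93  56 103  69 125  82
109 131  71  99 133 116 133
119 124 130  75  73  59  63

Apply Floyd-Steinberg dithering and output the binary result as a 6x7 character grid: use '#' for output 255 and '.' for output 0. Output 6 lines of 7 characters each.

Answer: .#.#..#
.#..#.#
#..#...
.#..#.#
.#..#.#
#.#....

Derivation:
(0,0): OLD=65 → NEW=0, ERR=65
(0,1): OLD=2407/16 → NEW=255, ERR=-1673/16
(0,2): OLD=16193/256 → NEW=0, ERR=16193/256
(0,3): OLD=600775/4096 → NEW=255, ERR=-443705/4096
(0,4): OLD=5479281/65536 → NEW=0, ERR=5479281/65536
(0,5): OLD=130629655/1048576 → NEW=0, ERR=130629655/1048576
(0,6): OLD=2172698785/16777216 → NEW=255, ERR=-2105491295/16777216
(1,0): OLD=17845/256 → NEW=0, ERR=17845/256
(1,1): OLD=267763/2048 → NEW=255, ERR=-254477/2048
(1,2): OLD=1609455/65536 → NEW=0, ERR=1609455/65536
(1,3): OLD=29496963/262144 → NEW=0, ERR=29496963/262144
(1,4): OLD=3253833961/16777216 → NEW=255, ERR=-1024356119/16777216
(1,5): OLD=11262646329/134217728 → NEW=0, ERR=11262646329/134217728
(1,6): OLD=279774924343/2147483648 → NEW=255, ERR=-267833405897/2147483648
(2,0): OLD=4308513/32768 → NEW=255, ERR=-4047327/32768
(2,1): OLD=31555451/1048576 → NEW=0, ERR=31555451/1048576
(2,2): OLD=1747721009/16777216 → NEW=0, ERR=1747721009/16777216
(2,3): OLD=18364383721/134217728 → NEW=255, ERR=-15861136919/134217728
(2,4): OLD=42933370937/1073741824 → NEW=0, ERR=42933370937/1073741824
(2,5): OLD=2972642784275/34359738368 → NEW=0, ERR=2972642784275/34359738368
(2,6): OLD=69885029586613/549755813888 → NEW=0, ERR=69885029586613/549755813888
(3,0): OLD=1393251089/16777216 → NEW=0, ERR=1393251089/16777216
(3,1): OLD=20206311357/134217728 → NEW=255, ERR=-14019209283/134217728
(3,2): OLD=24244573319/1073741824 → NEW=0, ERR=24244573319/1073741824
(3,3): OLD=386361829953/4294967296 → NEW=0, ERR=386361829953/4294967296
(3,4): OLD=71296230287121/549755813888 → NEW=255, ERR=-68891502254319/549755813888
(3,5): OLD=543359754708675/4398046511104 → NEW=0, ERR=543359754708675/4398046511104
(3,6): OLD=12749654765380893/70368744177664 → NEW=255, ERR=-5194374999923427/70368744177664
(4,0): OLD=247748133343/2147483648 → NEW=0, ERR=247748133343/2147483648
(4,1): OLD=5437629496275/34359738368 → NEW=255, ERR=-3324103787565/34359738368
(4,2): OLD=25326834346557/549755813888 → NEW=0, ERR=25326834346557/549755813888
(4,3): OLD=550555667785391/4398046511104 → NEW=0, ERR=550555667785391/4398046511104
(4,4): OLD=6241493168976093/35184372088832 → NEW=255, ERR=-2730521713676067/35184372088832
(4,5): OLD=111444628290650333/1125899906842624 → NEW=0, ERR=111444628290650333/1125899906842624
(4,6): OLD=2899577497007202843/18014398509481984 → NEW=255, ERR=-1694094122910703077/18014398509481984
(5,0): OLD=75268481157417/549755813888 → NEW=255, ERR=-64919251384023/549755813888
(5,1): OLD=254878248617955/4398046511104 → NEW=0, ERR=254878248617955/4398046511104
(5,2): OLD=6585669787916069/35184372088832 → NEW=255, ERR=-2386345094736091/35184372088832
(5,3): OLD=20484204906006425/281474976710656 → NEW=0, ERR=20484204906006425/281474976710656
(5,4): OLD=1927001490197205107/18014398509481984 → NEW=0, ERR=1927001490197205107/18014398509481984
(5,5): OLD=16464931700724599875/144115188075855872 → NEW=0, ERR=16464931700724599875/144115188075855872
(5,6): OLD=207023778990310037645/2305843009213693952 → NEW=0, ERR=207023778990310037645/2305843009213693952
Row 0: .#.#..#
Row 1: .#..#.#
Row 2: #..#...
Row 3: .#..#.#
Row 4: .#..#.#
Row 5: #.#....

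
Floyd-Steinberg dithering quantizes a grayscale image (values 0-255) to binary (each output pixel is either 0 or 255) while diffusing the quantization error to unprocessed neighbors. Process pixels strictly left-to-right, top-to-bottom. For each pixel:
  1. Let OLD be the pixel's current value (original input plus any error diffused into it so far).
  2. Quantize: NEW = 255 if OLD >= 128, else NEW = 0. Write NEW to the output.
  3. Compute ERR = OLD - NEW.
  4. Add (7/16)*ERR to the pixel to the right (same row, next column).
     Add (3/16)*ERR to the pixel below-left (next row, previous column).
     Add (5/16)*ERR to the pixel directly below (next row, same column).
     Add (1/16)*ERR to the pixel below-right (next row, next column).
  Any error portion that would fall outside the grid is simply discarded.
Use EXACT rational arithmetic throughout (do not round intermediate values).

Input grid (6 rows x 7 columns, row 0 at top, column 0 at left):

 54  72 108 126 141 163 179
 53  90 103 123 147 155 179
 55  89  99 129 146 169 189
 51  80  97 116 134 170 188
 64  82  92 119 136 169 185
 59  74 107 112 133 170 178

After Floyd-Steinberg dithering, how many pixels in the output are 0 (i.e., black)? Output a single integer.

(0,0): OLD=54 → NEW=0, ERR=54
(0,1): OLD=765/8 → NEW=0, ERR=765/8
(0,2): OLD=19179/128 → NEW=255, ERR=-13461/128
(0,3): OLD=163821/2048 → NEW=0, ERR=163821/2048
(0,4): OLD=5767035/32768 → NEW=255, ERR=-2588805/32768
(0,5): OLD=67337309/524288 → NEW=255, ERR=-66356131/524288
(0,6): OLD=1037067915/8388608 → NEW=0, ERR=1037067915/8388608
(1,0): OLD=11239/128 → NEW=0, ERR=11239/128
(1,1): OLD=145361/1024 → NEW=255, ERR=-115759/1024
(1,2): OLD=1364901/32768 → NEW=0, ERR=1364901/32768
(1,3): OLD=18983745/131072 → NEW=255, ERR=-14439615/131072
(1,4): OLD=464581539/8388608 → NEW=0, ERR=464581539/8388608
(1,5): OLD=10597898899/67108864 → NEW=255, ERR=-6514861421/67108864
(1,6): OLD=179584888381/1073741824 → NEW=255, ERR=-94219276739/1073741824
(2,0): OLD=1003403/16384 → NEW=0, ERR=1003403/16384
(2,1): OLD=49159721/524288 → NEW=0, ERR=49159721/524288
(2,2): OLD=1051238331/8388608 → NEW=0, ERR=1051238331/8388608
(2,3): OLD=10897618851/67108864 → NEW=255, ERR=-6215141469/67108864
(2,4): OLD=52452955219/536870912 → NEW=0, ERR=52452955219/536870912
(2,5): OLD=2893358958257/17179869184 → NEW=255, ERR=-1487507683663/17179869184
(2,6): OLD=32334023963879/274877906944 → NEW=0, ERR=32334023963879/274877906944
(3,0): OLD=735842651/8388608 → NEW=0, ERR=735842651/8388608
(3,1): OLD=11744275903/67108864 → NEW=255, ERR=-5368484417/67108864
(3,2): OLD=48135059565/536870912 → NEW=0, ERR=48135059565/536870912
(3,3): OLD=327352572427/2147483648 → NEW=255, ERR=-220255757813/2147483648
(3,4): OLD=26838190660955/274877906944 → NEW=0, ERR=26838190660955/274877906944
(3,5): OLD=470196305892545/2199023255552 → NEW=255, ERR=-90554624273215/2199023255552
(3,6): OLD=7083739557834207/35184372088832 → NEW=255, ERR=-1888275324817953/35184372088832
(4,0): OLD=82047729525/1073741824 → NEW=0, ERR=82047729525/1073741824
(4,1): OLD=1936602843121/17179869184 → NEW=0, ERR=1936602843121/17179869184
(4,2): OLD=39886126672831/274877906944 → NEW=255, ERR=-30207739597889/274877906944
(4,3): OLD=138054697557989/2199023255552 → NEW=0, ERR=138054697557989/2199023255552
(4,4): OLD=3163889672302559/17592186044416 → NEW=255, ERR=-1322117769023521/17592186044416
(4,5): OLD=67154985850163615/562949953421312 → NEW=0, ERR=67154985850163615/562949953421312
(4,6): OLD=1962172753278849545/9007199254740992 → NEW=255, ERR=-334663056680103415/9007199254740992
(5,0): OLD=28591423401059/274877906944 → NEW=0, ERR=28591423401059/274877906944
(5,1): OLD=305452316521761/2199023255552 → NEW=255, ERR=-255298613643999/2199023255552
(5,2): OLD=715688595337463/17592186044416 → NEW=0, ERR=715688595337463/17592186044416
(5,3): OLD=18078778409969907/140737488355328 → NEW=255, ERR=-17809281120638733/140737488355328
(5,4): OLD=724565746584240081/9007199254740992 → NEW=0, ERR=724565746584240081/9007199254740992
(5,5): OLD=16631513799608957505/72057594037927936 → NEW=255, ERR=-1743172680062666175/72057594037927936
(5,6): OLD=188227134981196904623/1152921504606846976 → NEW=255, ERR=-105767848693549074257/1152921504606846976
Output grid:
  Row 0: ..#.##.  (4 black, running=4)
  Row 1: .#.#.##  (3 black, running=7)
  Row 2: ...#.#.  (5 black, running=12)
  Row 3: .#.#.##  (3 black, running=15)
  Row 4: ..#.#.#  (4 black, running=19)
  Row 5: .#.#.##  (3 black, running=22)

Answer: 22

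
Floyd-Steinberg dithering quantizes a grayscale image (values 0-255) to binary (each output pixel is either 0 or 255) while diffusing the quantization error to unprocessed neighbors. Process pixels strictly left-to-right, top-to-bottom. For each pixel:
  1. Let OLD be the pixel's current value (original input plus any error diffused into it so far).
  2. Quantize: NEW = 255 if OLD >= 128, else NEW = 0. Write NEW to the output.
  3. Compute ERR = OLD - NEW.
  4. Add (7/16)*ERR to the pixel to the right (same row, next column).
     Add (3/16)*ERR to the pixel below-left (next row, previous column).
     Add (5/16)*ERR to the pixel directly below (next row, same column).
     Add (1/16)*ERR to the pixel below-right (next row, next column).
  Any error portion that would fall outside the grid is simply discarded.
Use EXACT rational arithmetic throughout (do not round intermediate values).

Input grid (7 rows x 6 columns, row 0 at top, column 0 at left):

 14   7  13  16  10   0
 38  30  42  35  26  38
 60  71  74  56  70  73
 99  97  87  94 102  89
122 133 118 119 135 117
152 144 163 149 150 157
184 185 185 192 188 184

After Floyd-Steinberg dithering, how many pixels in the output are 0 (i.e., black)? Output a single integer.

Answer: 26

Derivation:
(0,0): OLD=14 → NEW=0, ERR=14
(0,1): OLD=105/8 → NEW=0, ERR=105/8
(0,2): OLD=2399/128 → NEW=0, ERR=2399/128
(0,3): OLD=49561/2048 → NEW=0, ERR=49561/2048
(0,4): OLD=674607/32768 → NEW=0, ERR=674607/32768
(0,5): OLD=4722249/524288 → NEW=0, ERR=4722249/524288
(1,0): OLD=5739/128 → NEW=0, ERR=5739/128
(1,1): OLD=59501/1024 → NEW=0, ERR=59501/1024
(1,2): OLD=2576753/32768 → NEW=0, ERR=2576753/32768
(1,3): OLD=10747549/131072 → NEW=0, ERR=10747549/131072
(1,4): OLD=599858103/8388608 → NEW=0, ERR=599858103/8388608
(1,5): OLD=9849759697/134217728 → NEW=0, ERR=9849759697/134217728
(2,0): OLD=1391103/16384 → NEW=0, ERR=1391103/16384
(2,1): OLD=75419493/524288 → NEW=255, ERR=-58273947/524288
(2,2): OLD=578414703/8388608 → NEW=0, ERR=578414703/8388608
(2,3): OLD=8731767223/67108864 → NEW=255, ERR=-8380993097/67108864
(2,4): OLD=121533369509/2147483648 → NEW=0, ERR=121533369509/2147483648
(2,5): OLD=4300538937555/34359738368 → NEW=0, ERR=4300538937555/34359738368
(3,0): OLD=878226831/8388608 → NEW=0, ERR=878226831/8388608
(3,1): OLD=8476140259/67108864 → NEW=0, ERR=8476140259/67108864
(3,2): OLD=71641532057/536870912 → NEW=255, ERR=-65260550503/536870912
(3,3): OLD=574235369483/34359738368 → NEW=0, ERR=574235369483/34359738368
(3,4): OLD=39213979255339/274877906944 → NEW=255, ERR=-30879887015381/274877906944
(3,5): OLD=362844759179941/4398046511104 → NEW=0, ERR=362844759179941/4398046511104
(4,0): OLD=191553996545/1073741824 → NEW=255, ERR=-82250168575/1073741824
(4,1): OLD=2108112373517/17179869184 → NEW=0, ERR=2108112373517/17179869184
(4,2): OLD=79563873028119/549755813888 → NEW=255, ERR=-60623859513321/549755813888
(4,3): OLD=416200756800787/8796093022208 → NEW=0, ERR=416200756800787/8796093022208
(4,4): OLD=19296257112781123/140737488355328 → NEW=255, ERR=-16591802417827517/140737488355328
(4,5): OLD=189562620593296885/2251799813685248 → NEW=0, ERR=189562620593296885/2251799813685248
(5,0): OLD=41525765490039/274877906944 → NEW=255, ERR=-28568100780681/274877906944
(5,1): OLD=979998299180775/8796093022208 → NEW=0, ERR=979998299180775/8796093022208
(5,2): OLD=13639122870380637/70368744177664 → NEW=255, ERR=-4304906894923683/70368744177664
(5,3): OLD=243250420965340623/2251799813685248 → NEW=0, ERR=243250420965340623/2251799813685248
(5,4): OLD=806870445212083791/4503599627370496 → NEW=255, ERR=-341547459767392689/4503599627370496
(5,5): OLD=10286898574145425435/72057594037927936 → NEW=255, ERR=-8087787905526198245/72057594037927936
(6,0): OLD=24264796630013717/140737488355328 → NEW=255, ERR=-11623262900594923/140737488355328
(6,1): OLD=373163680192817649/2251799813685248 → NEW=255, ERR=-201045272296920591/2251799813685248
(6,2): OLD=1387464066682100233/9007199254740992 → NEW=255, ERR=-909371743276852727/9007199254740992
(6,3): OLD=23569209485778583237/144115188075855872 → NEW=255, ERR=-13180163473564664123/144115188075855872
(6,4): OLD=253631047363063594277/2305843009213693952 → NEW=0, ERR=253631047363063594277/2305843009213693952
(6,5): OLD=7094900786381463378659/36893488147419103232 → NEW=255, ERR=-2312938691210407945501/36893488147419103232
Output grid:
  Row 0: ......  (6 black, running=6)
  Row 1: ......  (6 black, running=12)
  Row 2: .#.#..  (4 black, running=16)
  Row 3: ..#.#.  (4 black, running=20)
  Row 4: #.#.#.  (3 black, running=23)
  Row 5: #.#.##  (2 black, running=25)
  Row 6: ####.#  (1 black, running=26)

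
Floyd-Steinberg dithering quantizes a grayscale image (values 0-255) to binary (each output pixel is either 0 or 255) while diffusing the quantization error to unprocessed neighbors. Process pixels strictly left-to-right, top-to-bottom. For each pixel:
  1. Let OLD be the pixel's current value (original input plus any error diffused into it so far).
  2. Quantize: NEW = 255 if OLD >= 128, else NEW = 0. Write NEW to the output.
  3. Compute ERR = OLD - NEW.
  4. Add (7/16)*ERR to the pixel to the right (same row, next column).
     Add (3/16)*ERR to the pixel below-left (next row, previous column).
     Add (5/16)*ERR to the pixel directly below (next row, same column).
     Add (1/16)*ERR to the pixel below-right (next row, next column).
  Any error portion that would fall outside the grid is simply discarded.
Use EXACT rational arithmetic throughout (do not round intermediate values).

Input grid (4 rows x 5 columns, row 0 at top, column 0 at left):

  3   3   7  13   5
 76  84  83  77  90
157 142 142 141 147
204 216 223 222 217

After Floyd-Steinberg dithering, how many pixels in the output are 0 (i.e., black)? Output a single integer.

(0,0): OLD=3 → NEW=0, ERR=3
(0,1): OLD=69/16 → NEW=0, ERR=69/16
(0,2): OLD=2275/256 → NEW=0, ERR=2275/256
(0,3): OLD=69173/4096 → NEW=0, ERR=69173/4096
(0,4): OLD=811891/65536 → NEW=0, ERR=811891/65536
(1,0): OLD=19903/256 → NEW=0, ERR=19903/256
(1,1): OLD=248249/2048 → NEW=0, ERR=248249/2048
(1,2): OLD=9322157/65536 → NEW=255, ERR=-7389523/65536
(1,3): OLD=9391401/262144 → NEW=0, ERR=9391401/262144
(1,4): OLD=463892059/4194304 → NEW=0, ERR=463892059/4194304
(2,0): OLD=6685443/32768 → NEW=255, ERR=-1670397/32768
(2,1): OLD=148158673/1048576 → NEW=255, ERR=-119228207/1048576
(2,2): OLD=1196405683/16777216 → NEW=0, ERR=1196405683/16777216
(2,3): OLD=52904474217/268435456 → NEW=255, ERR=-15546567063/268435456
(2,4): OLD=680596476575/4294967296 → NEW=255, ERR=-414620183905/4294967296
(3,0): OLD=2797603923/16777216 → NEW=255, ERR=-1480586157/16777216
(3,1): OLD=20406836311/134217728 → NEW=255, ERR=-13818684329/134217728
(3,2): OLD=782866458861/4294967296 → NEW=255, ERR=-312350201619/4294967296
(3,3): OLD=1360995795269/8589934592 → NEW=255, ERR=-829437525691/8589934592
(3,4): OLD=19374498238521/137438953472 → NEW=255, ERR=-15672434896839/137438953472
Output grid:
  Row 0: .....  (5 black, running=5)
  Row 1: ..#..  (4 black, running=9)
  Row 2: ##.##  (1 black, running=10)
  Row 3: #####  (0 black, running=10)

Answer: 10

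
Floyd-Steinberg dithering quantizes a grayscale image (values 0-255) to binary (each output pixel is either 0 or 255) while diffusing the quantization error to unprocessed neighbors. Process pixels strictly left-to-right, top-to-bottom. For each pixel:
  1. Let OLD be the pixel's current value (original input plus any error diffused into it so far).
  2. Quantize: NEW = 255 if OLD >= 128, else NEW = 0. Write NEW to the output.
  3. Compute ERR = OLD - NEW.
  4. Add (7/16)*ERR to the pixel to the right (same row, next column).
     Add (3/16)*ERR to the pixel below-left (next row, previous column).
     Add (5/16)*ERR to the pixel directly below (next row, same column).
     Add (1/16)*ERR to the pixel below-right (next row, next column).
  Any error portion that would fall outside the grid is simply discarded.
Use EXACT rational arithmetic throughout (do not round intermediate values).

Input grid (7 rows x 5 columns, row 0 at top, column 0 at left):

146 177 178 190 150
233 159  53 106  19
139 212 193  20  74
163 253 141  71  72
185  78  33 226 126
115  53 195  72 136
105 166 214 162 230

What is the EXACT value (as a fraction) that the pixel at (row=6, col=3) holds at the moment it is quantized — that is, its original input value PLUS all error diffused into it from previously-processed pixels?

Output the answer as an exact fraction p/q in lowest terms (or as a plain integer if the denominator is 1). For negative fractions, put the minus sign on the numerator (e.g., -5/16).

(0,0): OLD=146 → NEW=255, ERR=-109
(0,1): OLD=2069/16 → NEW=255, ERR=-2011/16
(0,2): OLD=31491/256 → NEW=0, ERR=31491/256
(0,3): OLD=998677/4096 → NEW=255, ERR=-45803/4096
(0,4): OLD=9509779/65536 → NEW=255, ERR=-7201901/65536
(1,0): OLD=44895/256 → NEW=255, ERR=-20385/256
(1,1): OLD=207129/2048 → NEW=0, ERR=207129/2048
(1,2): OLD=8240269/65536 → NEW=0, ERR=8240269/65536
(1,3): OLD=37905673/262144 → NEW=255, ERR=-28941047/262144
(1,4): OLD=-269864965/4194304 → NEW=0, ERR=-269864965/4194304
(2,0): OLD=4360739/32768 → NEW=255, ERR=-3995101/32768
(2,1): OLD=219009585/1048576 → NEW=255, ERR=-48377295/1048576
(2,2): OLD=3317340627/16777216 → NEW=255, ERR=-960849453/16777216
(2,3): OLD=-11747242807/268435456 → NEW=0, ERR=-11747242807/268435456
(2,4): OLD=119604459327/4294967296 → NEW=0, ERR=119604459327/4294967296
(3,0): OLD=1950338163/16777216 → NEW=0, ERR=1950338163/16777216
(3,1): OLD=36384156919/134217728 → NEW=255, ERR=2158636279/134217728
(3,2): OLD=511317024461/4294967296 → NEW=0, ERR=511317024461/4294967296
(3,3): OLD=953919814117/8589934592 → NEW=0, ERR=953919814117/8589934592
(3,4): OLD=17393176172249/137438953472 → NEW=0, ERR=17393176172249/137438953472
(4,0): OLD=481773910237/2147483648 → NEW=255, ERR=-65834420003/2147483648
(4,1): OLD=6817056753117/68719476736 → NEW=0, ERR=6817056753117/68719476736
(4,2): OLD=148907940258963/1099511627776 → NEW=255, ERR=-131467524823917/1099511627776
(4,3): OLD=4214403439701469/17592186044416 → NEW=255, ERR=-271604001624611/17592186044416
(4,4): OLD=46649879583721355/281474976710656 → NEW=255, ERR=-25126239477495925/281474976710656
(5,0): OLD=136361500253111/1099511627776 → NEW=0, ERR=136361500253111/1099511627776
(5,1): OLD=1002085552430949/8796093022208 → NEW=0, ERR=1002085552430949/8796093022208
(5,2): OLD=59329770730621965/281474976710656 → NEW=255, ERR=-12446348330595315/281474976710656
(5,3): OLD=26593002484782275/1125899906842624 → NEW=0, ERR=26593002484782275/1125899906842624
(5,4): OLD=2116201769029132145/18014398509481984 → NEW=0, ERR=2116201769029132145/18014398509481984
(6,0): OLD=23238152944726727/140737488355328 → NEW=255, ERR=-12649906585881913/140737488355328
(6,1): OLD=728402033403117865/4503599627370496 → NEW=255, ERR=-420015871576358615/4503599627370496
(6,2): OLD=12316689989296475987/72057594037927936 → NEW=255, ERR=-6057996490375147693/72057594037927936
(6,3): OLD=175085225164530689361/1152921504606846976 → NEW=255, ERR=-118909758510215289519/1152921504606846976
Target (6,3): original=162, with diffused error = 175085225164530689361/1152921504606846976

Answer: 175085225164530689361/1152921504606846976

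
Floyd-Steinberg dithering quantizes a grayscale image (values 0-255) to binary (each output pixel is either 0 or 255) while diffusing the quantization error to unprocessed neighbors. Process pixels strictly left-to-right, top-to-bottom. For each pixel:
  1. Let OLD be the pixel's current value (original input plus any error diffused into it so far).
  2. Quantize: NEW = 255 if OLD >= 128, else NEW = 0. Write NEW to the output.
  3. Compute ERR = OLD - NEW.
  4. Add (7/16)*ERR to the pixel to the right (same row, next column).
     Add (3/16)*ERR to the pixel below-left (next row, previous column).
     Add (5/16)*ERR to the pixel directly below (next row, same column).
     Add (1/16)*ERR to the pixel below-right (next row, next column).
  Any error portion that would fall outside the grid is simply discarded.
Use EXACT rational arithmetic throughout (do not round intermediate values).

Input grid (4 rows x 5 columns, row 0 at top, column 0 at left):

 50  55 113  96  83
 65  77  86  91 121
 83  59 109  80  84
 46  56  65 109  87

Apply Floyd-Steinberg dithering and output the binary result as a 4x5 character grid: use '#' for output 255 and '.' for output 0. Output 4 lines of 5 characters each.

(0,0): OLD=50 → NEW=0, ERR=50
(0,1): OLD=615/8 → NEW=0, ERR=615/8
(0,2): OLD=18769/128 → NEW=255, ERR=-13871/128
(0,3): OLD=99511/2048 → NEW=0, ERR=99511/2048
(0,4): OLD=3416321/32768 → NEW=0, ERR=3416321/32768
(1,0): OLD=12165/128 → NEW=0, ERR=12165/128
(1,1): OLD=128419/1024 → NEW=0, ERR=128419/1024
(1,2): OLD=3962207/32768 → NEW=0, ERR=3962207/32768
(1,3): OLD=22526131/131072 → NEW=255, ERR=-10897229/131072
(1,4): OLD=252169913/2097152 → NEW=0, ERR=252169913/2097152
(2,0): OLD=2231729/16384 → NEW=255, ERR=-1946191/16384
(2,1): OLD=39234219/524288 → NEW=0, ERR=39234219/524288
(2,2): OLD=1440958145/8388608 → NEW=255, ERR=-698136895/8388608
(2,3): OLD=6403710643/134217728 → NEW=0, ERR=6403710643/134217728
(2,4): OLD=294750210597/2147483648 → NEW=255, ERR=-252858119643/2147483648
(3,0): OLD=192188065/8388608 → NEW=0, ERR=192188065/8388608
(3,1): OLD=4454693133/67108864 → NEW=0, ERR=4454693133/67108864
(3,2): OLD=175356281375/2147483648 → NEW=0, ERR=175356281375/2147483648
(3,3): OLD=568463112391/4294967296 → NEW=255, ERR=-526753548089/4294967296
(3,4): OLD=-32342816445/68719476736 → NEW=0, ERR=-32342816445/68719476736
Row 0: ..#..
Row 1: ...#.
Row 2: #.#.#
Row 3: ...#.

Answer: ..#..
...#.
#.#.#
...#.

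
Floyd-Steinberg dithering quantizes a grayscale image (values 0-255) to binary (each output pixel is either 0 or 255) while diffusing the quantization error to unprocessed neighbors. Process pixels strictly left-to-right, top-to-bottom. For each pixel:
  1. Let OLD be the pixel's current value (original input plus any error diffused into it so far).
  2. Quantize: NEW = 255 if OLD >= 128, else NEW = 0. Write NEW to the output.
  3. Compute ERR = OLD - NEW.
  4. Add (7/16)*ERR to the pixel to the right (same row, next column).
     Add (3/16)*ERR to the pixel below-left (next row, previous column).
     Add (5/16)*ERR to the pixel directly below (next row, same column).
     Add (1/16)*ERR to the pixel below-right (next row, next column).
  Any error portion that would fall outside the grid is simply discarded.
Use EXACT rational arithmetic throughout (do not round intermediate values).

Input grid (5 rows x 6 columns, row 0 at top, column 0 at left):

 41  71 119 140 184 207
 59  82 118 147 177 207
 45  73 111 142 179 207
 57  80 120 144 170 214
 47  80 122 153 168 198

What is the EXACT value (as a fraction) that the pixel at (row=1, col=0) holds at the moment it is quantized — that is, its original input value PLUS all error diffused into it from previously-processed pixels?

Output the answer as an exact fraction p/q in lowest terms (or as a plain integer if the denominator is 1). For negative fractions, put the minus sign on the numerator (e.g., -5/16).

(0,0): OLD=41 → NEW=0, ERR=41
(0,1): OLD=1423/16 → NEW=0, ERR=1423/16
(0,2): OLD=40425/256 → NEW=255, ERR=-24855/256
(0,3): OLD=399455/4096 → NEW=0, ERR=399455/4096
(0,4): OLD=14854809/65536 → NEW=255, ERR=-1856871/65536
(0,5): OLD=204057135/1048576 → NEW=255, ERR=-63329745/1048576
(1,0): OLD=22653/256 → NEW=0, ERR=22653/256
Target (1,0): original=59, with diffused error = 22653/256

Answer: 22653/256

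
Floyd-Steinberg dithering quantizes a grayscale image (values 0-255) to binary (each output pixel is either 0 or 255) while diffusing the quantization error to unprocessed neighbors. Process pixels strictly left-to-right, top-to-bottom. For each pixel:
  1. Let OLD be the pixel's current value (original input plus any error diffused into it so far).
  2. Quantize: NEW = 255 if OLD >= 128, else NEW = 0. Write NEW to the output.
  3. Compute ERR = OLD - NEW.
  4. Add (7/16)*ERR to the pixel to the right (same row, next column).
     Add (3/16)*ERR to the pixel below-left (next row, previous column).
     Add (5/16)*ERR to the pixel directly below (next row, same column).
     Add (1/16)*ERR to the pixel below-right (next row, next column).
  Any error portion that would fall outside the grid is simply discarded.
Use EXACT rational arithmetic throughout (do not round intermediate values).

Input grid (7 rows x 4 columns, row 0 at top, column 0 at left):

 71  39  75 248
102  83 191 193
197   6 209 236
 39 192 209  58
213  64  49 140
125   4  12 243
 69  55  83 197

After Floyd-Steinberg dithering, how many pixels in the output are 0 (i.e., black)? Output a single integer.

Answer: 14

Derivation:
(0,0): OLD=71 → NEW=0, ERR=71
(0,1): OLD=1121/16 → NEW=0, ERR=1121/16
(0,2): OLD=27047/256 → NEW=0, ERR=27047/256
(0,3): OLD=1205137/4096 → NEW=255, ERR=160657/4096
(1,0): OLD=35155/256 → NEW=255, ERR=-30125/256
(1,1): OLD=159045/2048 → NEW=0, ERR=159045/2048
(1,2): OLD=17676713/65536 → NEW=255, ERR=965033/65536
(1,3): OLD=228906991/1048576 → NEW=255, ERR=-38479889/1048576
(2,0): OLD=5727431/32768 → NEW=255, ERR=-2628409/32768
(2,1): OLD=-9875971/1048576 → NEW=0, ERR=-9875971/1048576
(2,2): OLD=435062545/2097152 → NEW=255, ERR=-99711215/2097152
(2,3): OLD=6866949613/33554432 → NEW=255, ERR=-1689430547/33554432
(3,0): OLD=204138071/16777216 → NEW=0, ERR=204138071/16777216
(3,1): OLD=48439681801/268435456 → NEW=255, ERR=-20011359479/268435456
(3,2): OLD=650678889207/4294967296 → NEW=255, ERR=-444537771273/4294967296
(3,3): OLD=-411478866623/68719476736 → NEW=0, ERR=-411478866623/68719476736
(4,0): OLD=871125001291/4294967296 → NEW=255, ERR=-224091659189/4294967296
(4,1): OLD=-26428914591/34359738368 → NEW=0, ERR=-26428914591/34359738368
(4,2): OLD=11585698628417/1099511627776 → NEW=0, ERR=11585698628417/1099511627776
(4,3): OLD=2397285957841431/17592186044416 → NEW=255, ERR=-2088721483484649/17592186044416
(5,0): OLD=59676523624667/549755813888 → NEW=0, ERR=59676523624667/549755813888
(5,1): OLD=879001079721309/17592186044416 → NEW=0, ERR=879001079721309/17592186044416
(5,2): OLD=130558347316433/8796093022208 → NEW=0, ERR=130558347316433/8796093022208
(5,3): OLD=59967999963750897/281474976710656 → NEW=255, ERR=-11808119097466383/281474976710656
(6,0): OLD=31607020412145911/281474976710656 → NEW=0, ERR=31607020412145911/281474976710656
(6,1): OLD=582355190206310449/4503599627370496 → NEW=255, ERR=-566062714773166031/4503599627370496
(6,2): OLD=2010805230596193671/72057594037927936 → NEW=0, ERR=2010805230596193671/72057594037927936
(6,3): OLD=227156314558181458865/1152921504606846976 → NEW=255, ERR=-66838669116564520015/1152921504606846976
Output grid:
  Row 0: ...#  (3 black, running=3)
  Row 1: #.##  (1 black, running=4)
  Row 2: #.##  (1 black, running=5)
  Row 3: .##.  (2 black, running=7)
  Row 4: #..#  (2 black, running=9)
  Row 5: ...#  (3 black, running=12)
  Row 6: .#.#  (2 black, running=14)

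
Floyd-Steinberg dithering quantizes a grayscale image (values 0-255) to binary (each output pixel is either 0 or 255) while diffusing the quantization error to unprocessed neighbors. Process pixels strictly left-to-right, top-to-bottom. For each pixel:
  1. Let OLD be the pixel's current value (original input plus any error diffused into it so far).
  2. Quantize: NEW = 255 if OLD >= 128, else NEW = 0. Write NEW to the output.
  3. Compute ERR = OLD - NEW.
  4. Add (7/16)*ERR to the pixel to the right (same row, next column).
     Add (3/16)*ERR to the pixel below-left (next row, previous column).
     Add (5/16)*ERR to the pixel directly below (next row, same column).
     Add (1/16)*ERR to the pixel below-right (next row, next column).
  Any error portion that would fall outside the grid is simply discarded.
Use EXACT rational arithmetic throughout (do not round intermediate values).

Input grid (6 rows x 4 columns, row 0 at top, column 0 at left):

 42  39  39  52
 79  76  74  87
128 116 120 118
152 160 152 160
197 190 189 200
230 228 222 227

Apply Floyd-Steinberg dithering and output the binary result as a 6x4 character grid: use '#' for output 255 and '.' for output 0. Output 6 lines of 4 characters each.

(0,0): OLD=42 → NEW=0, ERR=42
(0,1): OLD=459/8 → NEW=0, ERR=459/8
(0,2): OLD=8205/128 → NEW=0, ERR=8205/128
(0,3): OLD=163931/2048 → NEW=0, ERR=163931/2048
(1,0): OLD=13169/128 → NEW=0, ERR=13169/128
(1,1): OLD=157271/1024 → NEW=255, ERR=-103849/1024
(1,2): OLD=2236643/32768 → NEW=0, ERR=2236643/32768
(1,3): OLD=76484517/524288 → NEW=255, ERR=-57208923/524288
(2,0): OLD=2312365/16384 → NEW=255, ERR=-1865555/16384
(2,1): OLD=28164991/524288 → NEW=0, ERR=28164991/524288
(2,2): OLD=144740235/1048576 → NEW=255, ERR=-122646645/1048576
(2,3): OLD=620668319/16777216 → NEW=0, ERR=620668319/16777216
(3,0): OLD=1061074589/8388608 → NEW=0, ERR=1061074589/8388608
(3,1): OLD=27256874243/134217728 → NEW=255, ERR=-6968646397/134217728
(3,2): OLD=221249414269/2147483648 → NEW=0, ERR=221249414269/2147483648
(3,3): OLD=7192351433963/34359738368 → NEW=255, ERR=-1569381849877/34359738368
(4,0): OLD=487034306585/2147483648 → NEW=255, ERR=-60574023655/2147483648
(4,1): OLD=3241111875083/17179869184 → NEW=255, ERR=-1139754766837/17179869184
(4,2): OLD=99155116203371/549755813888 → NEW=255, ERR=-41032616338069/549755813888
(4,3): OLD=1403079592137821/8796093022208 → NEW=255, ERR=-839924128525219/8796093022208
(5,0): OLD=57379693350409/274877906944 → NEW=255, ERR=-12714172920311/274877906944
(5,1): OLD=1506545226415263/8796093022208 → NEW=255, ERR=-736458494247777/8796093022208
(5,2): OLD=615705525684583/4398046511104 → NEW=255, ERR=-505796334646937/4398046511104
(5,3): OLD=20010118667567139/140737488355328 → NEW=255, ERR=-15877940863041501/140737488355328
Row 0: ....
Row 1: .#.#
Row 2: #.#.
Row 3: .#.#
Row 4: ####
Row 5: ####

Answer: ....
.#.#
#.#.
.#.#
####
####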